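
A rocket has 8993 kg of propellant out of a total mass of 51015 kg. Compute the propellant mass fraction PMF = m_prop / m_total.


PMF = 8993 / 51015 = 0.176

0.176


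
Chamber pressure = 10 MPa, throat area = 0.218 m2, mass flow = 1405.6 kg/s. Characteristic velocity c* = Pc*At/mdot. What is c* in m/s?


c* = 10e6 * 0.218 / 1405.6 = 1551 m/s

1551 m/s


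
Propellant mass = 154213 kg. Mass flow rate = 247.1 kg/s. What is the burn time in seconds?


tb = 154213 / 247.1 = 624.1 s

624.1 s


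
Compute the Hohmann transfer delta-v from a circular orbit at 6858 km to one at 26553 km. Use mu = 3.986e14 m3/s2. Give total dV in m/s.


V1 = sqrt(mu/r1) = 7623.77 m/s
dV1 = V1*(sqrt(2*r2/(r1+r2)) - 1) = 1987.86 m/s
V2 = sqrt(mu/r2) = 3874.47 m/s
dV2 = V2*(1 - sqrt(2*r1/(r1+r2))) = 1392.01 m/s
Total dV = 3380 m/s

3380 m/s


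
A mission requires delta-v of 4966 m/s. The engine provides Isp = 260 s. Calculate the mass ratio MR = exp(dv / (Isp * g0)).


Ve = 260 * 9.81 = 2550.6 m/s
MR = exp(4966 / 2550.6) = 7.008

7.008


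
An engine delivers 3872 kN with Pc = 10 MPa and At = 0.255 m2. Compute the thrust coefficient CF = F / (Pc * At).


CF = 3872000 / (10e6 * 0.255) = 1.52

1.52


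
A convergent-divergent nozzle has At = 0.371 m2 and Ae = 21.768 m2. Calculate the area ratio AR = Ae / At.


AR = 21.768 / 0.371 = 58.7

58.7


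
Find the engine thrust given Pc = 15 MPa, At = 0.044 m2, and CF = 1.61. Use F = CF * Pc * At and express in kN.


F = 1.61 * 15e6 * 0.044 = 1.0626e+06 N = 1062.6 kN

1062.6 kN


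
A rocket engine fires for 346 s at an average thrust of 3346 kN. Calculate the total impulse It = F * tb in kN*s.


It = 3346 * 346 = 1157716 kN*s

1157716 kN*s


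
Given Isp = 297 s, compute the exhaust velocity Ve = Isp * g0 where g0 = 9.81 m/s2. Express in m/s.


Ve = Isp * g0 = 297 * 9.81 = 2913.6 m/s

2913.6 m/s


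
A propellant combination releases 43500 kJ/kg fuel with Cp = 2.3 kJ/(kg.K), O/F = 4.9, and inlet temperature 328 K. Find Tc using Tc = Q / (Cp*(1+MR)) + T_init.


Tc = 43500 / (2.3 * (1 + 4.9)) + 328 = 3534 K

3534 K


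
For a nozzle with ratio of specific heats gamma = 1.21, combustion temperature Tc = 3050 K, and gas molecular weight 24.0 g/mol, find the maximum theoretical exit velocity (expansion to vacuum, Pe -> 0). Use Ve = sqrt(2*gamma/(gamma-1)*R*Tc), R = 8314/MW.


R = 8314 / 24.0 = 346.42 J/(kg.K)
Ve = sqrt(2 * 1.21 / (1.21 - 1) * 346.42 * 3050) = 3489 m/s

3489 m/s


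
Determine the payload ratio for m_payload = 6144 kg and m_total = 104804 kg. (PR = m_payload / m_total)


PR = 6144 / 104804 = 0.0586

0.0586


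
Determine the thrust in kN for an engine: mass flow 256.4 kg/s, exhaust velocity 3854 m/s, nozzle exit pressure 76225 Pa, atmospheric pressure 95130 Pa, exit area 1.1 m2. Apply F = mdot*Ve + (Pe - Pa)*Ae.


F = 256.4 * 3854 + (76225 - 95130) * 1.1 = 967370.0 N = 967.4 kN

967.4 kN


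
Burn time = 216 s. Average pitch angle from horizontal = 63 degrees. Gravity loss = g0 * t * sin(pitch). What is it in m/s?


GL = 9.81 * 216 * sin(63 deg) = 1888 m/s

1888 m/s


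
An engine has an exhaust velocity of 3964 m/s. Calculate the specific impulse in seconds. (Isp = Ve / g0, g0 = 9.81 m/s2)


Isp = Ve / g0 = 3964 / 9.81 = 404.1 s

404.1 s


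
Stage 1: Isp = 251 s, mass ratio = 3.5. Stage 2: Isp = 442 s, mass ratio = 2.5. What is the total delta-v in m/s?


dV1 = 251 * 9.81 * ln(3.5) = 3084.7 m/s
dV2 = 442 * 9.81 * ln(2.5) = 3973.1 m/s
Total dV = 3084.7 + 3973.1 = 7057.8 m/s ~ 7058 m/s

7058 m/s


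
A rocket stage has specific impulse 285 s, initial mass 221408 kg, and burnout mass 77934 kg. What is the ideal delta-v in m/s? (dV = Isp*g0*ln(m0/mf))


Ve = 285 * 9.81 = 2795.85 m/s
dV = 2795.85 * ln(221408/77934) = 2919 m/s

2919 m/s


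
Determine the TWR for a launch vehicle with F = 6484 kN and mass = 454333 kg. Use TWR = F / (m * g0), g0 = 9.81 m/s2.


TWR = 6484000 / (454333 * 9.81) = 1.45

1.45


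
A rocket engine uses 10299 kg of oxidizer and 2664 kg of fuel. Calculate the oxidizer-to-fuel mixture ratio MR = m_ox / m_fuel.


MR = 10299 / 2664 = 3.87

3.87


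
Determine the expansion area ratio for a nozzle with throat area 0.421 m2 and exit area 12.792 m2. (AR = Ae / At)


AR = 12.792 / 0.421 = 30.4

30.4


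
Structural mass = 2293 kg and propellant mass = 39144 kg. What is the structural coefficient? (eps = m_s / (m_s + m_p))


eps = 2293 / (2293 + 39144) = 0.0553

0.0553


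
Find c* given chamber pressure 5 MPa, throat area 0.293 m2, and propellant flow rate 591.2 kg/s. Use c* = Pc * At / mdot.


c* = 5e6 * 0.293 / 591.2 = 2478 m/s

2478 m/s


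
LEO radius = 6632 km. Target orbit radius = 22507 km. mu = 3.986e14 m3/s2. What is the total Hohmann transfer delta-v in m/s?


V1 = sqrt(mu/r1) = 7752.58 m/s
dV1 = V1*(sqrt(2*r2/(r1+r2)) - 1) = 1883.11 m/s
V2 = sqrt(mu/r2) = 4208.33 m/s
dV2 = V2*(1 - sqrt(2*r1/(r1+r2))) = 1369.04 m/s
Total dV = 3252 m/s

3252 m/s


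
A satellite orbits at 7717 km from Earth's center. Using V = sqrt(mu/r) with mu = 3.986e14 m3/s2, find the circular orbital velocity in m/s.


V = sqrt(3.986e14 / 7717000) = 7187 m/s

7187 m/s


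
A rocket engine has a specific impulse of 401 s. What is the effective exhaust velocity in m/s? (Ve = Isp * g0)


Ve = Isp * g0 = 401 * 9.81 = 3933.8 m/s

3933.8 m/s


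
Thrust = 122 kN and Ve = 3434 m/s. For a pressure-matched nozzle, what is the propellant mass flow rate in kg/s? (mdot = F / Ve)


mdot = F / Ve = 122000 / 3434 = 35.5 kg/s

35.5 kg/s


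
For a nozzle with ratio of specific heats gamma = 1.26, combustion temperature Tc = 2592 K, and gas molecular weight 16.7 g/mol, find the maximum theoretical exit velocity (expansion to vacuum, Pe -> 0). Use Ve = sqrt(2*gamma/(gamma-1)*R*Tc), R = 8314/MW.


R = 8314 / 16.7 = 497.84 J/(kg.K)
Ve = sqrt(2 * 1.26 / (1.26 - 1) * 497.84 * 2592) = 3537 m/s

3537 m/s


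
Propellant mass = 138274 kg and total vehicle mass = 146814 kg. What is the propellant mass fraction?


PMF = 138274 / 146814 = 0.942

0.942


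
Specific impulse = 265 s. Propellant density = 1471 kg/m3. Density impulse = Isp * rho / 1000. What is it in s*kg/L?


rho*Isp = 265 * 1471 / 1000 = 390 s*kg/L

390 s*kg/L


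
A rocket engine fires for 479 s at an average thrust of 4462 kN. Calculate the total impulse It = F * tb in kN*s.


It = 4462 * 479 = 2137298 kN*s

2137298 kN*s


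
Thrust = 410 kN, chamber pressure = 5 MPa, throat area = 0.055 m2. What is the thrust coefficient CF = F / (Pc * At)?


CF = 410000 / (5e6 * 0.055) = 1.49

1.49


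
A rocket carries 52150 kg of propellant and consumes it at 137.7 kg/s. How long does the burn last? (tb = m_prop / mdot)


tb = 52150 / 137.7 = 378.7 s

378.7 s


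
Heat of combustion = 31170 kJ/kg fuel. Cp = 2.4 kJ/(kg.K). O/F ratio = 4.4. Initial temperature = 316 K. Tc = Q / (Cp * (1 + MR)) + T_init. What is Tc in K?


Tc = 31170 / (2.4 * (1 + 4.4)) + 316 = 2721 K

2721 K


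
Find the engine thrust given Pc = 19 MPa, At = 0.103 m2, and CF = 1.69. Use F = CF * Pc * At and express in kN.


F = 1.69 * 19e6 * 0.103 = 3.3073e+06 N = 3307.3 kN

3307.3 kN


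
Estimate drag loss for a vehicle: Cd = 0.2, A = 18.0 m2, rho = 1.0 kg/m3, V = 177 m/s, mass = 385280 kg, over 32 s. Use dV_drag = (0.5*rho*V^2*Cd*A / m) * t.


D = 0.5 * 1.0 * 177^2 * 0.2 * 18.0 = 56392.2 N
a = 56392.2 / 385280 = 0.1464 m/s2
dV = 0.1464 * 32 = 4.7 m/s

4.7 m/s


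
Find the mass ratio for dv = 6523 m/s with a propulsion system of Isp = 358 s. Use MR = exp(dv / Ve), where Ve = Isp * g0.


Ve = 358 * 9.81 = 3511.98 m/s
MR = exp(6523 / 3511.98) = 6.407

6.407


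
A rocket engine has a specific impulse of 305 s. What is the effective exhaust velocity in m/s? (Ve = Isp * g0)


Ve = Isp * g0 = 305 * 9.81 = 2992.1 m/s

2992.1 m/s


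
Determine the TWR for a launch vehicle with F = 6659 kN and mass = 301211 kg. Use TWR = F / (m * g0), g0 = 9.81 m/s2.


TWR = 6659000 / (301211 * 9.81) = 2.25

2.25


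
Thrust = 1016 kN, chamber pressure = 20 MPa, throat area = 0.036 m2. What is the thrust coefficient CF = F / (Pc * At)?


CF = 1016000 / (20e6 * 0.036) = 1.41

1.41


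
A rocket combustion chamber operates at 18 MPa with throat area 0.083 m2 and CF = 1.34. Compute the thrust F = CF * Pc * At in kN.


F = 1.34 * 18e6 * 0.083 = 2.0020e+06 N = 2002.0 kN

2002.0 kN


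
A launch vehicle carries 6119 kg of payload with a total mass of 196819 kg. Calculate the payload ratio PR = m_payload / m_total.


PR = 6119 / 196819 = 0.0311

0.0311


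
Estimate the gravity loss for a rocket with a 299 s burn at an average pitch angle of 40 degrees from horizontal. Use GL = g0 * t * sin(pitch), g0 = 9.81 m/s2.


GL = 9.81 * 299 * sin(40 deg) = 1885 m/s

1885 m/s


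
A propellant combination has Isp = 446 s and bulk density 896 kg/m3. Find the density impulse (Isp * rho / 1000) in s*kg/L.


rho*Isp = 446 * 896 / 1000 = 400 s*kg/L

400 s*kg/L


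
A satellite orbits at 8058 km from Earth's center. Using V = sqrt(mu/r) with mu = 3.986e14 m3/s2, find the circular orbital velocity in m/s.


V = sqrt(3.986e14 / 8058000) = 7033 m/s

7033 m/s


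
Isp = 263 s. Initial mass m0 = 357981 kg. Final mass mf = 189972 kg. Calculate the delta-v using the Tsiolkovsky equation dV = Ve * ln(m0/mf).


Ve = 263 * 9.81 = 2580.03 m/s
dV = 2580.03 * ln(357981/189972) = 1635 m/s

1635 m/s


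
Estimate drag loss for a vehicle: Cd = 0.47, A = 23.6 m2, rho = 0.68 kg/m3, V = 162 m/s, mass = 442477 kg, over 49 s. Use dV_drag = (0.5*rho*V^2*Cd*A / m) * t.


D = 0.5 * 0.68 * 162^2 * 0.47 * 23.6 = 98973.47 N
a = 98973.47 / 442477 = 0.2237 m/s2
dV = 0.2237 * 49 = 11.0 m/s

11.0 m/s


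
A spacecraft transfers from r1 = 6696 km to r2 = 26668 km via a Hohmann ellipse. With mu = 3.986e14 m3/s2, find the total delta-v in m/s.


V1 = sqrt(mu/r1) = 7715.44 m/s
dV1 = V1*(sqrt(2*r2/(r1+r2)) - 1) = 2039.66 m/s
V2 = sqrt(mu/r2) = 3866.1 m/s
dV2 = V2*(1 - sqrt(2*r1/(r1+r2))) = 1416.72 m/s
Total dV = 3456 m/s

3456 m/s


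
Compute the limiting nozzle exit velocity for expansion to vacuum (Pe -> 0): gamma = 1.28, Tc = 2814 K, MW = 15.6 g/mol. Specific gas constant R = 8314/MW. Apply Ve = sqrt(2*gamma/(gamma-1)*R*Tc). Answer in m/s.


R = 8314 / 15.6 = 532.95 J/(kg.K)
Ve = sqrt(2 * 1.28 / (1.28 - 1) * 532.95 * 2814) = 3703 m/s

3703 m/s


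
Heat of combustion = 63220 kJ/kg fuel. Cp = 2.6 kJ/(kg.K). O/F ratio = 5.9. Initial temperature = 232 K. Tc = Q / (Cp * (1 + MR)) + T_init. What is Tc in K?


Tc = 63220 / (2.6 * (1 + 5.9)) + 232 = 3756 K

3756 K


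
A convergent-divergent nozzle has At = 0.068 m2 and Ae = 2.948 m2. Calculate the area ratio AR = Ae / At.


AR = 2.948 / 0.068 = 43.4

43.4


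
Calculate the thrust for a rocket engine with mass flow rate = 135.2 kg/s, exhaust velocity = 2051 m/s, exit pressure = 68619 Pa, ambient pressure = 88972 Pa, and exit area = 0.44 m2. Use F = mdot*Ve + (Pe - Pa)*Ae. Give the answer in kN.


F = 135.2 * 2051 + (68619 - 88972) * 0.44 = 268340.0 N = 268.3 kN

268.3 kN


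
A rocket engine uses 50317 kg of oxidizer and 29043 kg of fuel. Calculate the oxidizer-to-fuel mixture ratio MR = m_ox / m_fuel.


MR = 50317 / 29043 = 1.73

1.73


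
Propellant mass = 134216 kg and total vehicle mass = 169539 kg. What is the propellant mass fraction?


PMF = 134216 / 169539 = 0.792

0.792


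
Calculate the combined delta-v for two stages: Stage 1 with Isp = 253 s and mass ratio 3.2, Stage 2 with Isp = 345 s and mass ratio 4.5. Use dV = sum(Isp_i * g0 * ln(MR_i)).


dV1 = 253 * 9.81 * ln(3.2) = 2886.9 m/s
dV2 = 345 * 9.81 * ln(4.5) = 5090.5 m/s
Total dV = 2886.9 + 5090.5 = 7977.4 m/s ~ 7977 m/s

7977 m/s


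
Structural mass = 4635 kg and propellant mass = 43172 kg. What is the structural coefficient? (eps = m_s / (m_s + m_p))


eps = 4635 / (4635 + 43172) = 0.097

0.097


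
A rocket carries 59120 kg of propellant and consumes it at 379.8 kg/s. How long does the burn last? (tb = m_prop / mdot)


tb = 59120 / 379.8 = 155.7 s

155.7 s


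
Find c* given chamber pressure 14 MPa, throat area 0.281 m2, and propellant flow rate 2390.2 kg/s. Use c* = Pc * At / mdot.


c* = 14e6 * 0.281 / 2390.2 = 1646 m/s

1646 m/s


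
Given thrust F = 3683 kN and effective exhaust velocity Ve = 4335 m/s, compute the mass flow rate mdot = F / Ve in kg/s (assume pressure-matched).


mdot = F / Ve = 3683000 / 4335 = 849.6 kg/s

849.6 kg/s


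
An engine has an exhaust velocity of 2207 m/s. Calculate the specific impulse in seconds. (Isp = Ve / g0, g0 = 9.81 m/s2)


Isp = Ve / g0 = 2207 / 9.81 = 225.0 s

225.0 s


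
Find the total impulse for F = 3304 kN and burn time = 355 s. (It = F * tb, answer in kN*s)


It = 3304 * 355 = 1172920 kN*s

1172920 kN*s


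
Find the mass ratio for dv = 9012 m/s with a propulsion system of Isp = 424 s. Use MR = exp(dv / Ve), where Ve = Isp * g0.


Ve = 424 * 9.81 = 4159.44 m/s
MR = exp(9012 / 4159.44) = 8.729

8.729


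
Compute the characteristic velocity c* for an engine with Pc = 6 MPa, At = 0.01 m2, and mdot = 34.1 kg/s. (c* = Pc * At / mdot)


c* = 6e6 * 0.01 / 34.1 = 1760 m/s

1760 m/s


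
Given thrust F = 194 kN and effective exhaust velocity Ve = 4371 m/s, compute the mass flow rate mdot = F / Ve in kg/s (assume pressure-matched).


mdot = F / Ve = 194000 / 4371 = 44.4 kg/s

44.4 kg/s


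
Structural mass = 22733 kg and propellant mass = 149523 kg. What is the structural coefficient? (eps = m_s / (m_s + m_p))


eps = 22733 / (22733 + 149523) = 0.132

0.132


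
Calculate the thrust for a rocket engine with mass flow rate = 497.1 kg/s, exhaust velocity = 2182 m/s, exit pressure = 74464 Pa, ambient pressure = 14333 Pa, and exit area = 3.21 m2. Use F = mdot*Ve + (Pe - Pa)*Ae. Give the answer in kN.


F = 497.1 * 2182 + (74464 - 14333) * 3.21 = 1.2777e+06 N = 1277.7 kN

1277.7 kN


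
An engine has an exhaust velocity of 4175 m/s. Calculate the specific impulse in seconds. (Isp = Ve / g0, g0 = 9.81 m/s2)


Isp = Ve / g0 = 4175 / 9.81 = 425.6 s

425.6 s


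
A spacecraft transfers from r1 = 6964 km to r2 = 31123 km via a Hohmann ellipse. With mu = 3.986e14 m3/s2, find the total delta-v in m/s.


V1 = sqrt(mu/r1) = 7565.53 m/s
dV1 = V1*(sqrt(2*r2/(r1+r2)) - 1) = 2106.26 m/s
V2 = sqrt(mu/r2) = 3578.72 m/s
dV2 = V2*(1 - sqrt(2*r1/(r1+r2))) = 1414.59 m/s
Total dV = 3521 m/s

3521 m/s


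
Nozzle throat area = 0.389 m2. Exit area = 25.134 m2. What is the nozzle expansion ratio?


AR = 25.134 / 0.389 = 64.6

64.6


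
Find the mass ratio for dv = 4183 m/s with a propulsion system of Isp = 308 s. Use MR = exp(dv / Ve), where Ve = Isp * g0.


Ve = 308 * 9.81 = 3021.48 m/s
MR = exp(4183 / 3021.48) = 3.993

3.993


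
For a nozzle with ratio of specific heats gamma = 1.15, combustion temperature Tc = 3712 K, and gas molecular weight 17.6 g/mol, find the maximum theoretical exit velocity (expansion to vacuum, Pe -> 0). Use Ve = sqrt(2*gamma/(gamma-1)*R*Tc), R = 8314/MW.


R = 8314 / 17.6 = 472.39 J/(kg.K)
Ve = sqrt(2 * 1.15 / (1.15 - 1) * 472.39 * 3712) = 5185 m/s

5185 m/s


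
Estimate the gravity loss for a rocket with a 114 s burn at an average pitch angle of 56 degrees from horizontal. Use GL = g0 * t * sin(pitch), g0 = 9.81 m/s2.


GL = 9.81 * 114 * sin(56 deg) = 927 m/s

927 m/s


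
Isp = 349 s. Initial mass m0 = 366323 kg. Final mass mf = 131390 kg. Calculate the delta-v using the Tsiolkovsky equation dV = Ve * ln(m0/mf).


Ve = 349 * 9.81 = 3423.69 m/s
dV = 3423.69 * ln(366323/131390) = 3510 m/s

3510 m/s


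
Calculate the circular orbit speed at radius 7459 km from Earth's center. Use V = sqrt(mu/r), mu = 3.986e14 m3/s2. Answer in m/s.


V = sqrt(3.986e14 / 7459000) = 7310 m/s

7310 m/s


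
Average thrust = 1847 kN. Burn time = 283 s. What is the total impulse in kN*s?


It = 1847 * 283 = 522701 kN*s

522701 kN*s


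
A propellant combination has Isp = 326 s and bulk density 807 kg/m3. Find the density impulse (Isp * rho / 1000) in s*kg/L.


rho*Isp = 326 * 807 / 1000 = 263 s*kg/L

263 s*kg/L


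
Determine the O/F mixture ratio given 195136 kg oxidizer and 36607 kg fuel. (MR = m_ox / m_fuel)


MR = 195136 / 36607 = 5.33

5.33


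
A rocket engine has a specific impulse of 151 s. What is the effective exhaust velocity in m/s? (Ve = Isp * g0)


Ve = Isp * g0 = 151 * 9.81 = 1481.3 m/s

1481.3 m/s


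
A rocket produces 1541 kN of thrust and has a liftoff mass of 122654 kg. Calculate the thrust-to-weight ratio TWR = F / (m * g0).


TWR = 1541000 / (122654 * 9.81) = 1.28

1.28


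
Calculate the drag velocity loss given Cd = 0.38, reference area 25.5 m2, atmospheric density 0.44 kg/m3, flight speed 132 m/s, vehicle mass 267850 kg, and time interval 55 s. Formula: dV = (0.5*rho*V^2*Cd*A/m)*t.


D = 0.5 * 0.44 * 132^2 * 0.38 * 25.5 = 37144.48 N
a = 37144.48 / 267850 = 0.1387 m/s2
dV = 0.1387 * 55 = 7.6 m/s

7.6 m/s


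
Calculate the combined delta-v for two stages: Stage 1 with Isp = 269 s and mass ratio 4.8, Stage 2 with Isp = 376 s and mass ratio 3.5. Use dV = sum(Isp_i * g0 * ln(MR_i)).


dV1 = 269 * 9.81 * ln(4.8) = 4139.4 m/s
dV2 = 376 * 9.81 * ln(3.5) = 4620.9 m/s
Total dV = 4139.4 + 4620.9 = 8760.3 m/s ~ 8760 m/s

8760 m/s


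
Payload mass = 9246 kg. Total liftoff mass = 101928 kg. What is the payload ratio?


PR = 9246 / 101928 = 0.0907

0.0907


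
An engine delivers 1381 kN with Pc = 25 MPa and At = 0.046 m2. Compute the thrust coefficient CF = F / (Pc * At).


CF = 1381000 / (25e6 * 0.046) = 1.2

1.2


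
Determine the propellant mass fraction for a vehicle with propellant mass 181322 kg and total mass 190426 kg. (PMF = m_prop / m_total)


PMF = 181322 / 190426 = 0.952

0.952


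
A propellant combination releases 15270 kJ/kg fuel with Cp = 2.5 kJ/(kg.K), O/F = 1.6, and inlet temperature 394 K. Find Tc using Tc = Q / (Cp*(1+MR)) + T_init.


Tc = 15270 / (2.5 * (1 + 1.6)) + 394 = 2743 K

2743 K


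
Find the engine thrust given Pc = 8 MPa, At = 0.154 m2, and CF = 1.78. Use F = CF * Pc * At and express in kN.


F = 1.78 * 8e6 * 0.154 = 2.1930e+06 N = 2193.0 kN

2193.0 kN


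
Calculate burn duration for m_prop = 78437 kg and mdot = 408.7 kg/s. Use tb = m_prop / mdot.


tb = 78437 / 408.7 = 191.9 s

191.9 s


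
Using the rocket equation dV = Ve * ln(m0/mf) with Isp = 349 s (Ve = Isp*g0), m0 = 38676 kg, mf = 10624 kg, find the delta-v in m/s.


Ve = 349 * 9.81 = 3423.69 m/s
dV = 3423.69 * ln(38676/10624) = 4424 m/s

4424 m/s


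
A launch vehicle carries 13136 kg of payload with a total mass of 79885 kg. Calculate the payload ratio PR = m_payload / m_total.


PR = 13136 / 79885 = 0.1644

0.1644


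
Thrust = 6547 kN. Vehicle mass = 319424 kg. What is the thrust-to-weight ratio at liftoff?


TWR = 6547000 / (319424 * 9.81) = 2.09

2.09


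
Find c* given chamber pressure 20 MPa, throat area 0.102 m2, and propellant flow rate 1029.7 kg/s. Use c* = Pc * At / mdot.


c* = 20e6 * 0.102 / 1029.7 = 1981 m/s

1981 m/s


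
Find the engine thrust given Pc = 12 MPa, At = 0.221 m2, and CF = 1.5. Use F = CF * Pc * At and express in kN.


F = 1.5 * 12e6 * 0.221 = 3.9780e+06 N = 3978.0 kN

3978.0 kN


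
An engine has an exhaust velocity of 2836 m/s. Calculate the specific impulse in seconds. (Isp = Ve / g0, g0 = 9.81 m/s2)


Isp = Ve / g0 = 2836 / 9.81 = 289.1 s

289.1 s


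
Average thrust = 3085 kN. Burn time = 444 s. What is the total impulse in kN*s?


It = 3085 * 444 = 1369740 kN*s

1369740 kN*s


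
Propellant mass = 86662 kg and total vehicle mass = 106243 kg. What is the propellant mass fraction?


PMF = 86662 / 106243 = 0.816

0.816


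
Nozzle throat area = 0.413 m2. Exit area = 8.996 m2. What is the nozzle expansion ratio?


AR = 8.996 / 0.413 = 21.8

21.8


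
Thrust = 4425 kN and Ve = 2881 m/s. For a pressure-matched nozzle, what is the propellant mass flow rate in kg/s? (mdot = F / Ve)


mdot = F / Ve = 4425000 / 2881 = 1535.9 kg/s

1535.9 kg/s


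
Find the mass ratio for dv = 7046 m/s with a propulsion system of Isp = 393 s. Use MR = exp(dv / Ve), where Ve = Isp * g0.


Ve = 393 * 9.81 = 3855.33 m/s
MR = exp(7046 / 3855.33) = 6.219

6.219


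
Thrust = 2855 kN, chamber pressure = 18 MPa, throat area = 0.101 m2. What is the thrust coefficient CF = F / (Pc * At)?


CF = 2855000 / (18e6 * 0.101) = 1.57

1.57


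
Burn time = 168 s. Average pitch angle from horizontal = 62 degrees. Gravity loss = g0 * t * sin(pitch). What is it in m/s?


GL = 9.81 * 168 * sin(62 deg) = 1455 m/s

1455 m/s


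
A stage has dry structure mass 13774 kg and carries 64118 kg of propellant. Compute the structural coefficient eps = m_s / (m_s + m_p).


eps = 13774 / (13774 + 64118) = 0.1768

0.1768


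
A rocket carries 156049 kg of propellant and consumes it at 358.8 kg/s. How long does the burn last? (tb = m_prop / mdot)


tb = 156049 / 358.8 = 434.9 s

434.9 s


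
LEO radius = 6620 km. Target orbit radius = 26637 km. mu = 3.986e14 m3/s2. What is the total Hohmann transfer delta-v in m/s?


V1 = sqrt(mu/r1) = 7759.61 m/s
dV1 = V1*(sqrt(2*r2/(r1+r2)) - 1) = 2061.4 m/s
V2 = sqrt(mu/r2) = 3868.35 m/s
dV2 = V2*(1 - sqrt(2*r1/(r1+r2))) = 1427.57 m/s
Total dV = 3489 m/s

3489 m/s


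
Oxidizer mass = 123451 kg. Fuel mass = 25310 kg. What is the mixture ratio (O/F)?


MR = 123451 / 25310 = 4.88

4.88


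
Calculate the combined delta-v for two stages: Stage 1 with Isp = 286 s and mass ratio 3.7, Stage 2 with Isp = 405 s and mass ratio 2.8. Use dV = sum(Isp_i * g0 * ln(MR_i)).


dV1 = 286 * 9.81 * ln(3.7) = 3670.7 m/s
dV2 = 405 * 9.81 * ln(2.8) = 4090.7 m/s
Total dV = 3670.7 + 4090.7 = 7761.4 m/s ~ 7761 m/s

7761 m/s


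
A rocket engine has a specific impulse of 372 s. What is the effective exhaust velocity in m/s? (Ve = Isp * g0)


Ve = Isp * g0 = 372 * 9.81 = 3649.3 m/s

3649.3 m/s


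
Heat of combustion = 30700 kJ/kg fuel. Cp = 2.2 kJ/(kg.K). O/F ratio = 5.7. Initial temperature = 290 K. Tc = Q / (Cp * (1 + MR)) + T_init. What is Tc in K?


Tc = 30700 / (2.2 * (1 + 5.7)) + 290 = 2373 K

2373 K


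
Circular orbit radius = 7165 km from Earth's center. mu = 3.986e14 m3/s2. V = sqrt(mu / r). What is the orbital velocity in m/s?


V = sqrt(3.986e14 / 7165000) = 7459 m/s

7459 m/s


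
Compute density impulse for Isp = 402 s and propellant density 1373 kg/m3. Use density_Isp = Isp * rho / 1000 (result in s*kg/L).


rho*Isp = 402 * 1373 / 1000 = 552 s*kg/L

552 s*kg/L


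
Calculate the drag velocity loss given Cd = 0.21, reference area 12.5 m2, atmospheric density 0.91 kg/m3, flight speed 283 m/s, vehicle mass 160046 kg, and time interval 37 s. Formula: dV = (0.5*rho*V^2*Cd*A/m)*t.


D = 0.5 * 0.91 * 283^2 * 0.21 * 12.5 = 95656.3 N
a = 95656.3 / 160046 = 0.5977 m/s2
dV = 0.5977 * 37 = 22.1 m/s

22.1 m/s


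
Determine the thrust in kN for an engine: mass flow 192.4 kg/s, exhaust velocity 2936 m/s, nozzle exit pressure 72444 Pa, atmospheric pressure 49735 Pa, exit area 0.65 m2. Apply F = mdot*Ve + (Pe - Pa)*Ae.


F = 192.4 * 2936 + (72444 - 49735) * 0.65 = 579647.0 N = 579.6 kN

579.6 kN


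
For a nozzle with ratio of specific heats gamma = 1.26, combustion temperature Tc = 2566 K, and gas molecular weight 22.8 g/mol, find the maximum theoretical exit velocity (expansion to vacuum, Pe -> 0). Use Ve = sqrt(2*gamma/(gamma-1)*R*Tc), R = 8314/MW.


R = 8314 / 22.8 = 364.65 J/(kg.K)
Ve = sqrt(2 * 1.26 / (1.26 - 1) * 364.65 * 2566) = 3011 m/s

3011 m/s


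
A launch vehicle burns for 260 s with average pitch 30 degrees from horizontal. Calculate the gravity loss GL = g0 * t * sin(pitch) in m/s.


GL = 9.81 * 260 * sin(30 deg) = 1275 m/s

1275 m/s


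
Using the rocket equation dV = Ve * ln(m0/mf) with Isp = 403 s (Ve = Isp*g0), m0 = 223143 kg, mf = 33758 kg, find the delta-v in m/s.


Ve = 403 * 9.81 = 3953.43 m/s
dV = 3953.43 * ln(223143/33758) = 7466 m/s

7466 m/s


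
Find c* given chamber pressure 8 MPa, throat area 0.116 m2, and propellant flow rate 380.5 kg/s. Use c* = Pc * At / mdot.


c* = 8e6 * 0.116 / 380.5 = 2439 m/s

2439 m/s


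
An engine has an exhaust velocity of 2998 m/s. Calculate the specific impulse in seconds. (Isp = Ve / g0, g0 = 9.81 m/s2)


Isp = Ve / g0 = 2998 / 9.81 = 305.6 s

305.6 s


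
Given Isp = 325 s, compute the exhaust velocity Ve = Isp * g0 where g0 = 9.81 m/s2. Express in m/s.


Ve = Isp * g0 = 325 * 9.81 = 3188.2 m/s

3188.2 m/s


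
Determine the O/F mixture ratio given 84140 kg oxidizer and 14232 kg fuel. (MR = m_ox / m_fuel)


MR = 84140 / 14232 = 5.91

5.91


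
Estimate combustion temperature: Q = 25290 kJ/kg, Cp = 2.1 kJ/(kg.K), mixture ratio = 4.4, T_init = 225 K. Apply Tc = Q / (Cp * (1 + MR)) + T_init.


Tc = 25290 / (2.1 * (1 + 4.4)) + 225 = 2455 K

2455 K


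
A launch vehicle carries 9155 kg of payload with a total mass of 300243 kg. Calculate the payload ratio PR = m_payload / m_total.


PR = 9155 / 300243 = 0.0305

0.0305


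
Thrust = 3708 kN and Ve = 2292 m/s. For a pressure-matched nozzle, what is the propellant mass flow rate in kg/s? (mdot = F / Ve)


mdot = F / Ve = 3708000 / 2292 = 1617.8 kg/s

1617.8 kg/s


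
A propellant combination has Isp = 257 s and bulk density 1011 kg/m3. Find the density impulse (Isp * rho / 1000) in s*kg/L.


rho*Isp = 257 * 1011 / 1000 = 260 s*kg/L

260 s*kg/L


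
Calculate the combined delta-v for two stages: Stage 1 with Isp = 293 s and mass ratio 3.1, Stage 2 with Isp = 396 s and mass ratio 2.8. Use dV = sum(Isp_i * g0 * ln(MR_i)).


dV1 = 293 * 9.81 * ln(3.1) = 3252.0 m/s
dV2 = 396 * 9.81 * ln(2.8) = 3999.8 m/s
Total dV = 3252.0 + 3999.8 = 7251.8 m/s ~ 7252 m/s

7252 m/s


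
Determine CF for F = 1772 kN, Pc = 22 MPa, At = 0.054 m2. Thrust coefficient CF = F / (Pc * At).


CF = 1772000 / (22e6 * 0.054) = 1.49

1.49


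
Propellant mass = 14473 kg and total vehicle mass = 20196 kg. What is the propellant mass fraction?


PMF = 14473 / 20196 = 0.717

0.717


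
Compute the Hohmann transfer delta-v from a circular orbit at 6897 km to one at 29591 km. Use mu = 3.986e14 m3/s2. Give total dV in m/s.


V1 = sqrt(mu/r1) = 7602.19 m/s
dV1 = V1*(sqrt(2*r2/(r1+r2)) - 1) = 2079.66 m/s
V2 = sqrt(mu/r2) = 3670.19 m/s
dV2 = V2*(1 - sqrt(2*r1/(r1+r2))) = 1413.57 m/s
Total dV = 3493 m/s

3493 m/s


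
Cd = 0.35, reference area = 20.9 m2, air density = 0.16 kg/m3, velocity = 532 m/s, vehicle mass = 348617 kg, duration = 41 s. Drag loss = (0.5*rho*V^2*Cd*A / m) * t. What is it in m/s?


D = 0.5 * 0.16 * 532^2 * 0.35 * 20.9 = 165625.64 N
a = 165625.64 / 348617 = 0.4751 m/s2
dV = 0.4751 * 41 = 19.5 m/s

19.5 m/s


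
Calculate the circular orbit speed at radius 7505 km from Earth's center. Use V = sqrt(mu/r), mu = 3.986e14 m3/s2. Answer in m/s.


V = sqrt(3.986e14 / 7505000) = 7288 m/s

7288 m/s


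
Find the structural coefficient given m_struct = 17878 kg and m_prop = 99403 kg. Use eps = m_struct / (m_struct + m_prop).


eps = 17878 / (17878 + 99403) = 0.1524

0.1524


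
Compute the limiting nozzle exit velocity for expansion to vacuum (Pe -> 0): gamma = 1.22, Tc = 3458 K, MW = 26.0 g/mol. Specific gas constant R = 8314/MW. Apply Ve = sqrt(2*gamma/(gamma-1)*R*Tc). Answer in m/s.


R = 8314 / 26.0 = 319.77 J/(kg.K)
Ve = sqrt(2 * 1.22 / (1.22 - 1) * 319.77 * 3458) = 3502 m/s

3502 m/s


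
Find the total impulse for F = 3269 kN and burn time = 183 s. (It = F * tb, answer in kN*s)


It = 3269 * 183 = 598227 kN*s

598227 kN*s


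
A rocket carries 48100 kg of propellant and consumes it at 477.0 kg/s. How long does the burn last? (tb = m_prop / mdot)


tb = 48100 / 477.0 = 100.8 s

100.8 s


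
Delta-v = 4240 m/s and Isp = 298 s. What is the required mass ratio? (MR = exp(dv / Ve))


Ve = 298 * 9.81 = 2923.38 m/s
MR = exp(4240 / 2923.38) = 4.265

4.265


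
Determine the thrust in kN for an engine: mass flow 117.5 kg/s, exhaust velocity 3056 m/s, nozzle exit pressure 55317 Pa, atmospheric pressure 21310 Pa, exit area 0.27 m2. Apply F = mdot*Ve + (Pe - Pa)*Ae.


F = 117.5 * 3056 + (55317 - 21310) * 0.27 = 368262.0 N = 368.3 kN

368.3 kN


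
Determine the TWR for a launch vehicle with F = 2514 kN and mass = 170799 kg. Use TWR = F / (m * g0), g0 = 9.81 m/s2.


TWR = 2514000 / (170799 * 9.81) = 1.5

1.5


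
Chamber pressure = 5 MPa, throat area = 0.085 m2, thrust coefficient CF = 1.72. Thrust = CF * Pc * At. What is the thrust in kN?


F = 1.72 * 5e6 * 0.085 = 731000.0 N = 731.0 kN

731.0 kN


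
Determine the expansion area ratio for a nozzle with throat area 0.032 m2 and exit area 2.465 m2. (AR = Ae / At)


AR = 2.465 / 0.032 = 77.0

77.0


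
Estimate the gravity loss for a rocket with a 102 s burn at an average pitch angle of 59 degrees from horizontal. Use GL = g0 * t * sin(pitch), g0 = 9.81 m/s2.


GL = 9.81 * 102 * sin(59 deg) = 858 m/s

858 m/s


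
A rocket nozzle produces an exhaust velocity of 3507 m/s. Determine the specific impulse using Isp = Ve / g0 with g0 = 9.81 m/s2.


Isp = Ve / g0 = 3507 / 9.81 = 357.5 s

357.5 s


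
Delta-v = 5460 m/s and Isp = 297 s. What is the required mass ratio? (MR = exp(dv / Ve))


Ve = 297 * 9.81 = 2913.57 m/s
MR = exp(5460 / 2913.57) = 6.514

6.514


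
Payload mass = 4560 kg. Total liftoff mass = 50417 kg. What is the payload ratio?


PR = 4560 / 50417 = 0.0904

0.0904


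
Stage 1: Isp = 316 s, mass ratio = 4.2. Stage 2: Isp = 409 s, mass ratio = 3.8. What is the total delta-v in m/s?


dV1 = 316 * 9.81 * ln(4.2) = 4448.7 m/s
dV2 = 409 * 9.81 * ln(3.8) = 5356.4 m/s
Total dV = 4448.7 + 5356.4 = 9805.1 m/s ~ 9805 m/s

9805 m/s


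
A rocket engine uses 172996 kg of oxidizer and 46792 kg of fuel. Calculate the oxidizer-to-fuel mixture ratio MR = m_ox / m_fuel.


MR = 172996 / 46792 = 3.7

3.7


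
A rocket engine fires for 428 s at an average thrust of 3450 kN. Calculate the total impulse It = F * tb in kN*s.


It = 3450 * 428 = 1476600 kN*s

1476600 kN*s


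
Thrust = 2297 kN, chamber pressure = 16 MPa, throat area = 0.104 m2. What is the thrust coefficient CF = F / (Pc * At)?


CF = 2297000 / (16e6 * 0.104) = 1.38

1.38


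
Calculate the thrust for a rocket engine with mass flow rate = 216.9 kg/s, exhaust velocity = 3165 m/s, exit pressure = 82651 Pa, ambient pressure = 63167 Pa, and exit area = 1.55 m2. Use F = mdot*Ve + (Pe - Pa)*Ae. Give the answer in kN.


F = 216.9 * 3165 + (82651 - 63167) * 1.55 = 716689.0 N = 716.7 kN

716.7 kN


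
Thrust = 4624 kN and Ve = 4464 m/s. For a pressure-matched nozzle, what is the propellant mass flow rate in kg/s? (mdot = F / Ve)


mdot = F / Ve = 4624000 / 4464 = 1035.8 kg/s

1035.8 kg/s


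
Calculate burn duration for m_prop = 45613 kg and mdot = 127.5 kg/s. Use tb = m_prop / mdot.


tb = 45613 / 127.5 = 357.7 s

357.7 s


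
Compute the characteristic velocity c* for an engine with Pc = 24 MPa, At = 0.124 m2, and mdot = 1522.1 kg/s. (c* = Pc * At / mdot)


c* = 24e6 * 0.124 / 1522.1 = 1955 m/s

1955 m/s


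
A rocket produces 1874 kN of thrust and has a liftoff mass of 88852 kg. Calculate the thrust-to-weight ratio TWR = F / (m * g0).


TWR = 1874000 / (88852 * 9.81) = 2.15

2.15


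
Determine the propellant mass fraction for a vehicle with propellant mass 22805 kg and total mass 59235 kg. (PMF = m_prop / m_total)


PMF = 22805 / 59235 = 0.385

0.385


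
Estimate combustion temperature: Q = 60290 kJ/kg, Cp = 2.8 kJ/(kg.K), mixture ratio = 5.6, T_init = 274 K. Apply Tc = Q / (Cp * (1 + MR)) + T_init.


Tc = 60290 / (2.8 * (1 + 5.6)) + 274 = 3536 K

3536 K


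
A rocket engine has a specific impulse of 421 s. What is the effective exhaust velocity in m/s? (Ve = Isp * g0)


Ve = Isp * g0 = 421 * 9.81 = 4130.0 m/s

4130.0 m/s


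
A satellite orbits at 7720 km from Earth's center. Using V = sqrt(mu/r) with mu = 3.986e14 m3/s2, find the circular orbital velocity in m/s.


V = sqrt(3.986e14 / 7720000) = 7186 m/s

7186 m/s


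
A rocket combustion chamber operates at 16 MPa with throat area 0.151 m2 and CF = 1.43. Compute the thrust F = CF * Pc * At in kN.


F = 1.43 * 16e6 * 0.151 = 3.4549e+06 N = 3454.9 kN

3454.9 kN


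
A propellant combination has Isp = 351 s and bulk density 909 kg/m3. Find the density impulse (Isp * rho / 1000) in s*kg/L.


rho*Isp = 351 * 909 / 1000 = 319 s*kg/L

319 s*kg/L


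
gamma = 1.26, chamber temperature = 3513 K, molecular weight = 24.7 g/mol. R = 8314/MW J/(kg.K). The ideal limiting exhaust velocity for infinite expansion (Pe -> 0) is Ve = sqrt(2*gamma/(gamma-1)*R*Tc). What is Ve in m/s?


R = 8314 / 24.7 = 336.6 J/(kg.K)
Ve = sqrt(2 * 1.26 / (1.26 - 1) * 336.6 * 3513) = 3385 m/s

3385 m/s


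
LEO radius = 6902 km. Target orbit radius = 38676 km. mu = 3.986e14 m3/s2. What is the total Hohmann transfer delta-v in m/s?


V1 = sqrt(mu/r1) = 7599.43 m/s
dV1 = V1*(sqrt(2*r2/(r1+r2)) - 1) = 2300.66 m/s
V2 = sqrt(mu/r2) = 3210.32 m/s
dV2 = V2*(1 - sqrt(2*r1/(r1+r2))) = 1443.58 m/s
Total dV = 3744 m/s

3744 m/s


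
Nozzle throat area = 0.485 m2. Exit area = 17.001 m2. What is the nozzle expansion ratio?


AR = 17.001 / 0.485 = 35.1

35.1


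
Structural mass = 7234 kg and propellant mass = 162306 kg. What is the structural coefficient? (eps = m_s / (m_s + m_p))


eps = 7234 / (7234 + 162306) = 0.0427

0.0427


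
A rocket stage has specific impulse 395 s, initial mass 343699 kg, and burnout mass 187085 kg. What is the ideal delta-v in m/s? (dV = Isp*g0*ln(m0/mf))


Ve = 395 * 9.81 = 3874.95 m/s
dV = 3874.95 * ln(343699/187085) = 2357 m/s

2357 m/s


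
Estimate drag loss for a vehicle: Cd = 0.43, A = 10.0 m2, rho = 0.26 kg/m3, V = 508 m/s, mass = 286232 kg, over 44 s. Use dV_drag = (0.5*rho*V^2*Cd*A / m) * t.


D = 0.5 * 0.26 * 508^2 * 0.43 * 10.0 = 144257.78 N
a = 144257.78 / 286232 = 0.504 m/s2
dV = 0.504 * 44 = 22.2 m/s

22.2 m/s


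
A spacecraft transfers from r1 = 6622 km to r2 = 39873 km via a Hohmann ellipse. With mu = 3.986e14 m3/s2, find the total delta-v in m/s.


V1 = sqrt(mu/r1) = 7758.43 m/s
dV1 = V1*(sqrt(2*r2/(r1+r2)) - 1) = 2402.31 m/s
V2 = sqrt(mu/r2) = 3161.76 m/s
dV2 = V2*(1 - sqrt(2*r1/(r1+r2))) = 1474.29 m/s
Total dV = 3877 m/s

3877 m/s


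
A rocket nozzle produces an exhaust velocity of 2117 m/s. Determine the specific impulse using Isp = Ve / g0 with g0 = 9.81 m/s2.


Isp = Ve / g0 = 2117 / 9.81 = 215.8 s

215.8 s


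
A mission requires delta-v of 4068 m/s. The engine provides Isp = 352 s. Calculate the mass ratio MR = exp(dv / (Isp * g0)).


Ve = 352 * 9.81 = 3453.12 m/s
MR = exp(4068 / 3453.12) = 3.248

3.248


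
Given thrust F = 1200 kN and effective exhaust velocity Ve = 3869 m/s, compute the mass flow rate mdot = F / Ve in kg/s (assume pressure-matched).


mdot = F / Ve = 1200000 / 3869 = 310.2 kg/s

310.2 kg/s


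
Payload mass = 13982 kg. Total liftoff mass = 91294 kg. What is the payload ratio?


PR = 13982 / 91294 = 0.1532

0.1532


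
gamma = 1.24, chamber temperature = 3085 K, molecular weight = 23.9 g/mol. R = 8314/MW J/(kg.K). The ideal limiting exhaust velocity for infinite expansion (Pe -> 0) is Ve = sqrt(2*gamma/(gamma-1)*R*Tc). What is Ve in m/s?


R = 8314 / 23.9 = 347.87 J/(kg.K)
Ve = sqrt(2 * 1.24 / (1.24 - 1) * 347.87 * 3085) = 3330 m/s

3330 m/s


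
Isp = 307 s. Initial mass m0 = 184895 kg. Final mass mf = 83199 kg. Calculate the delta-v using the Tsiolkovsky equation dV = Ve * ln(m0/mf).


Ve = 307 * 9.81 = 3011.67 m/s
dV = 3011.67 * ln(184895/83199) = 2405 m/s

2405 m/s


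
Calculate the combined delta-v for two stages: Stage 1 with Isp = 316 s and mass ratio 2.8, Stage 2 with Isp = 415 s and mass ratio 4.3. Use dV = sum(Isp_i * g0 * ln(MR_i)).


dV1 = 316 * 9.81 * ln(2.8) = 3191.8 m/s
dV2 = 415 * 9.81 * ln(4.3) = 5938.2 m/s
Total dV = 3191.8 + 5938.2 = 9130.0 m/s ~ 9130 m/s

9130 m/s


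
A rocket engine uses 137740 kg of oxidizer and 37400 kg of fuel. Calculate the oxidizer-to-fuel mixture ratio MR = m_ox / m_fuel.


MR = 137740 / 37400 = 3.68

3.68


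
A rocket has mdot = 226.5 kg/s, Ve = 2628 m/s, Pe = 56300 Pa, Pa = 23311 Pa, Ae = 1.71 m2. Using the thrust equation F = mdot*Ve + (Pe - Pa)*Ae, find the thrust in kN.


F = 226.5 * 2628 + (56300 - 23311) * 1.71 = 651653.0 N = 651.7 kN

651.7 kN


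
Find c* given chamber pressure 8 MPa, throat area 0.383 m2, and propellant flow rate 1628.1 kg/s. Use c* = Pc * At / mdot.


c* = 8e6 * 0.383 / 1628.1 = 1882 m/s

1882 m/s


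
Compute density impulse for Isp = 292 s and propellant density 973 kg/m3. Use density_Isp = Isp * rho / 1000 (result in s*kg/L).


rho*Isp = 292 * 973 / 1000 = 284 s*kg/L

284 s*kg/L


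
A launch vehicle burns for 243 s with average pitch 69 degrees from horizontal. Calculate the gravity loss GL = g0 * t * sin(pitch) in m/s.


GL = 9.81 * 243 * sin(69 deg) = 2225 m/s

2225 m/s


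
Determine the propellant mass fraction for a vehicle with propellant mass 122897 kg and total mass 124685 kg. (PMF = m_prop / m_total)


PMF = 122897 / 124685 = 0.986

0.986


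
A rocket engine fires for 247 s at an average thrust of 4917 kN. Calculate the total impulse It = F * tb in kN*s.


It = 4917 * 247 = 1214499 kN*s

1214499 kN*s


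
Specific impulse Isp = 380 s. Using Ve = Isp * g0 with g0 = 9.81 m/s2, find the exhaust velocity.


Ve = Isp * g0 = 380 * 9.81 = 3727.8 m/s

3727.8 m/s


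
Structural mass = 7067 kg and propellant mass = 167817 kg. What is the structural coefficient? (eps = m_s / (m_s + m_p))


eps = 7067 / (7067 + 167817) = 0.0404

0.0404


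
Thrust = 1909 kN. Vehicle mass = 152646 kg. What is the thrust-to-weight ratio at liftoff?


TWR = 1909000 / (152646 * 9.81) = 1.27

1.27


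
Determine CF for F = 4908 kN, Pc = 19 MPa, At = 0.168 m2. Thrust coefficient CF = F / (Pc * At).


CF = 4908000 / (19e6 * 0.168) = 1.54

1.54


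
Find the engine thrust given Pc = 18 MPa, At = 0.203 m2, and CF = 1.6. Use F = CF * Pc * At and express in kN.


F = 1.6 * 18e6 * 0.203 = 5.8464e+06 N = 5846.4 kN

5846.4 kN


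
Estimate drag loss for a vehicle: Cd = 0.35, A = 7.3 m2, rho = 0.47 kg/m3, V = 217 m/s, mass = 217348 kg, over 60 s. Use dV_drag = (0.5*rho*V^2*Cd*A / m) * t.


D = 0.5 * 0.47 * 217^2 * 0.35 * 7.3 = 28273.41 N
a = 28273.41 / 217348 = 0.1301 m/s2
dV = 0.1301 * 60 = 7.8 m/s

7.8 m/s


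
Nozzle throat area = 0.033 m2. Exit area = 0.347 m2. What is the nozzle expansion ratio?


AR = 0.347 / 0.033 = 10.5

10.5


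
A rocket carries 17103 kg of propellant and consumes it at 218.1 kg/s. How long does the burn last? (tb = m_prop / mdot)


tb = 17103 / 218.1 = 78.4 s

78.4 s


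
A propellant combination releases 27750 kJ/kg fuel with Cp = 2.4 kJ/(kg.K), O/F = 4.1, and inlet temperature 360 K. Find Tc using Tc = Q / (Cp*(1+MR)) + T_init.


Tc = 27750 / (2.4 * (1 + 4.1)) + 360 = 2627 K

2627 K


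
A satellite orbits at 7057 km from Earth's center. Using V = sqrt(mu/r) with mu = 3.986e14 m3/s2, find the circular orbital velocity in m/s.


V = sqrt(3.986e14 / 7057000) = 7516 m/s

7516 m/s


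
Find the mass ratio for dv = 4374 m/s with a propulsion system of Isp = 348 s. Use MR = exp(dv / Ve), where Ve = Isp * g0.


Ve = 348 * 9.81 = 3413.88 m/s
MR = exp(4374 / 3413.88) = 3.601

3.601


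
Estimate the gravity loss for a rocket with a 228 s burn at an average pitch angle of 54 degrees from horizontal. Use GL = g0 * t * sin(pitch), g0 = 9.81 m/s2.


GL = 9.81 * 228 * sin(54 deg) = 1810 m/s

1810 m/s
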